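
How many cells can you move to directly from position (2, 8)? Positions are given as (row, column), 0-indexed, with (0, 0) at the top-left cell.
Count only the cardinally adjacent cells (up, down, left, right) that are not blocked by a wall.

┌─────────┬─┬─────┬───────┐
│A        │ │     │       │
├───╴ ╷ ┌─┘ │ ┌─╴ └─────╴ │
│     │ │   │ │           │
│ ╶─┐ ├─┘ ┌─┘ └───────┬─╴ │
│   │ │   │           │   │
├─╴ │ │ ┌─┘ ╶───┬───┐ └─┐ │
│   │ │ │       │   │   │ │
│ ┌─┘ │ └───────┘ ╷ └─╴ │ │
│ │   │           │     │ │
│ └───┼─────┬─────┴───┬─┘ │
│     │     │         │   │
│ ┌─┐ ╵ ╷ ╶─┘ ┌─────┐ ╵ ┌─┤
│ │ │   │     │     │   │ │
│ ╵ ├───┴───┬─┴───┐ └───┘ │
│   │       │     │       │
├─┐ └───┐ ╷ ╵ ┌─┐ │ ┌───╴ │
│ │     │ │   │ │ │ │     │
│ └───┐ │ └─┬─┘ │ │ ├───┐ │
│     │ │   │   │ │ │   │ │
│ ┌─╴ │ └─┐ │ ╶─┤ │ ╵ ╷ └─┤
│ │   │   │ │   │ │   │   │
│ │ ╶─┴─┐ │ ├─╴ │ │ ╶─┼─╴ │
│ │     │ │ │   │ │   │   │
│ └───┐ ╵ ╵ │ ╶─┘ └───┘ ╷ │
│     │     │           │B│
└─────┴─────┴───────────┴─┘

Checking passable neighbors of (2, 8):
Neighbors: (2, 7), (2, 9)
Count: 2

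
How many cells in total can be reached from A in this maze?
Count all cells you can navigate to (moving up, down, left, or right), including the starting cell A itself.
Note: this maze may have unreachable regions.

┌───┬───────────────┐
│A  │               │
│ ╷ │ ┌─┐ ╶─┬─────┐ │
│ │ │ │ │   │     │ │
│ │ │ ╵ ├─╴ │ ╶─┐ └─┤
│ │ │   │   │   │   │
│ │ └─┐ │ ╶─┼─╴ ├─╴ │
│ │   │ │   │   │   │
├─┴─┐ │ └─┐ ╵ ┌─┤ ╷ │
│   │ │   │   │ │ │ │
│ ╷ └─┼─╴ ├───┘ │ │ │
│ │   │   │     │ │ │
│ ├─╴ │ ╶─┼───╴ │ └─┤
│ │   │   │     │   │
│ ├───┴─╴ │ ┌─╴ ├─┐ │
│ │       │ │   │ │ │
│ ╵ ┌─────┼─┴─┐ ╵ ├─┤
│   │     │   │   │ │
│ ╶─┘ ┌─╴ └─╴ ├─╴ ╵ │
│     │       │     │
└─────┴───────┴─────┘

Using BFS/flood-fill to find all reachable cells from A:
Maze size: 10 × 10 = 100 total cells
90 cell(s) are walled off and cannot be reached from A.
Reachable cells: 10

Reachable region (· marks reachable cells):

┌───┬───────────────┐
│A ·│               │
│ ╷ │ ┌─┐ ╶─┬─────┐ │
│·│·│ │ │   │     │ │
│ │ │ ╵ ├─╴ │ ╶─┐ └─┤
│·│·│   │   │   │   │
│ │ └─┐ │ ╶─┼─╴ ├─╴ │
│·│· ·│ │   │   │   │
├─┴─┐ │ └─┐ ╵ ┌─┤ ╷ │
│   │·│   │   │ │ │ │
│ ╷ └─┼─╴ ├───┘ │ │ │
│ │   │   │     │ │ │
│ ├─╴ │ ╶─┼───╴ │ └─┤
│ │   │   │     │   │
│ ├───┴─╴ │ ┌─╴ ├─┐ │
│ │       │ │   │ │ │
│ ╵ ┌─────┼─┴─┐ ╵ ├─┤
│   │     │   │   │ │
│ ╶─┘ ┌─╴ └─╴ ├─╴ ╵ │
│     │       │     │
└─────┴───────┴─────┘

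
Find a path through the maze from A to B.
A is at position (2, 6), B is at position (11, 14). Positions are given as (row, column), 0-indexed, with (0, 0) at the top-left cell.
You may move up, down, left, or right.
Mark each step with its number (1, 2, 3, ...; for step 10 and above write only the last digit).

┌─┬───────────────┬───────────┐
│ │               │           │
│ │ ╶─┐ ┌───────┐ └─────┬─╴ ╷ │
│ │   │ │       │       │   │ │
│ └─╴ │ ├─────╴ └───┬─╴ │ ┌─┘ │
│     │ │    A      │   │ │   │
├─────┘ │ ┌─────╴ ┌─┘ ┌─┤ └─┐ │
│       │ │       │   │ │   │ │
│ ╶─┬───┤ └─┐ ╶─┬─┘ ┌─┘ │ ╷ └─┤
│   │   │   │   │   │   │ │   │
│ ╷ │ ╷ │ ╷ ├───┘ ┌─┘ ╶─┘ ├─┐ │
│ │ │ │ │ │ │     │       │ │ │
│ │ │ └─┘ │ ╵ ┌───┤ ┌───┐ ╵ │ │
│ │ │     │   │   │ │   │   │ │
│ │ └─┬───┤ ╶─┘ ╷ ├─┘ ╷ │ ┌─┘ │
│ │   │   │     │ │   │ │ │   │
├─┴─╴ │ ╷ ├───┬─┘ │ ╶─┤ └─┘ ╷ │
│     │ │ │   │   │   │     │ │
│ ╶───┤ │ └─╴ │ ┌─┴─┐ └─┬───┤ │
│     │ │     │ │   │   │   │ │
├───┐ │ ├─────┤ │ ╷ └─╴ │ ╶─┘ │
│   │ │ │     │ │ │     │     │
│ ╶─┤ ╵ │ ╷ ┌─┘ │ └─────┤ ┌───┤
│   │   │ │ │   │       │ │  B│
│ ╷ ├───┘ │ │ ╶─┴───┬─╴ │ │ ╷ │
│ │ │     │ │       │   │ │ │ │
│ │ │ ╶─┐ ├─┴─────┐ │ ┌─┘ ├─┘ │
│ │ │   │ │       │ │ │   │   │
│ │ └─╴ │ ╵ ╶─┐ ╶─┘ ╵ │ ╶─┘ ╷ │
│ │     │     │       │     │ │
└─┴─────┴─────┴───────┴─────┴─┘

Finding the shortest path from (2, 6) to (11, 14):
Path length: 69 steps
Directions: left → left → down → down → right → down → down → down → right → right → up → right → down → down → left → down → down → down → left → down → right → right → right → down → down → right → up → up → right → up → left → left → left → up → up → right → down → right → right → up → left → up → left → up → right → up → right → down → down → right → right → up → right → down → down → down → left → left → down → down → down → left → down → right → right → up → right → up → up

Solution:

┌─┬───────────────┬───────────┐
│ │               │           │
│ │ ╶─┐ ┌───────┐ └─────┬─╴ ╷ │
│ │   │ │       │       │   │ │
│ └─╴ │ ├─────╴ └───┬─╴ │ ┌─┘ │
│     │ │2 1 A      │   │ │   │
├─────┘ │ ┌─────╴ ┌─┘ ┌─┤ └─┐ │
│       │3│       │   │ │   │ │
│ ╶─┬───┤ └─┐ ╶─┬─┘ ┌─┘ │ ╷ └─┤
│   │   │4 5│   │   │   │ │   │
│ ╷ │ ╷ │ ╷ ├───┘ ┌─┘ ╶─┘ ├─┐ │
│ │ │ │ │ │6│     │       │ │ │
│ │ │ └─┘ │ ╵ ┌───┤ ┌───┐ ╵ │ │
│ │ │     │7  │1 2│ │6 7│   │ │
│ │ └─┬───┤ ╶─┘ ╷ ├─┘ ╷ │ ┌─┘ │
│ │   │   │8 9 0│3│4 5│8│ │2 3│
├─┴─╴ │ ╷ ├───┬─┘ │ ╶─┤ └─┘ ╷ │
│     │ │ │   │5 4│3 2│9 0 1│4│
│ ╶───┤ │ └─╴ │ ┌─┴─┐ └─┬───┤ │
│     │ │     │6│5 6│1 0│   │5│
├───┐ │ ├─────┤ │ ╷ └─╴ │ ╶─┘ │
│   │ │ │     │7│4│7 8 9│8 7 6│
│ ╶─┤ ╵ │ ╷ ┌─┘ │ └─────┤ ┌───┤
│   │   │ │ │9 8│3 2 1 0│9│  B│
│ ╷ ├───┘ │ │ ╶─┴───┬─╴ │ │ ╷ │
│ │ │     │ │0 1 2 3│8 9│0│ │8│
│ │ │ ╶─┐ ├─┴─────┐ │ ┌─┘ ├─┘ │
│ │ │   │ │       │4│7│2 1│6 7│
│ │ └─╴ │ ╵ ╶─┐ ╶─┘ ╵ │ ╶─┘ ╷ │
│ │     │     │    5 6│3 4 5│ │
└─┴─────┴─────┴───────┴─────┴─┘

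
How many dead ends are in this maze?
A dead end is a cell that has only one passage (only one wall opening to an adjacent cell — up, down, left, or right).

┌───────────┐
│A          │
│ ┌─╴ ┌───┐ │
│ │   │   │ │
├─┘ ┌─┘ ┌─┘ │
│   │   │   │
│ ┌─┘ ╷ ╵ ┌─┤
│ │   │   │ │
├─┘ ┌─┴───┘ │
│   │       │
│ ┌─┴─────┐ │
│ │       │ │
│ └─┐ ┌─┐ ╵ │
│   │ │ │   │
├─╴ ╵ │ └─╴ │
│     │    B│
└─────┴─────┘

Checking each cell for number of passages:

Dead ends found at positions:
  (1, 0)
  (1, 4)
  (3, 0)
  (3, 5)
  (4, 2)
  (5, 1)
  (6, 3)
  (7, 0)
Total dead ends: 8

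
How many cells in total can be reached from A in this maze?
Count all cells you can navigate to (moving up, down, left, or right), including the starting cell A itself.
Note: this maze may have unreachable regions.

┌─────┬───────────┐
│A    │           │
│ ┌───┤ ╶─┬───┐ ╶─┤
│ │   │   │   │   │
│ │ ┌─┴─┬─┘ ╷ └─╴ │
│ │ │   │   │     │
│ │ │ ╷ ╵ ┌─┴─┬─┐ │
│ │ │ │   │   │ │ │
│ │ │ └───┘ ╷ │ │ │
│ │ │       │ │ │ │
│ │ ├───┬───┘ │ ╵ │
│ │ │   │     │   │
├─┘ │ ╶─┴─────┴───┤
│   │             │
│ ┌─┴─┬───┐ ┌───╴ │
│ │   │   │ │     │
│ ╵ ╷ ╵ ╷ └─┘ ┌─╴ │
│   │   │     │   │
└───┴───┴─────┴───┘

Using BFS/flood-fill to find all reachable cells from A:
Maze size: 9 × 9 = 81 total cells
73 cell(s) are walled off and cannot be reached from A.
Reachable cells: 8

Reachable region (· marks reachable cells):

┌─────┬───────────┐
│A · ·│           │
│ ┌───┤ ╶─┬───┐ ╶─┤
│·│   │   │   │   │
│ │ ┌─┴─┬─┘ ╷ └─╴ │
│·│ │   │   │     │
│ │ │ ╷ ╵ ┌─┴─┬─┐ │
│·│ │ │   │   │ │ │
│ │ │ └───┘ ╷ │ │ │
│·│ │       │ │ │ │
│ │ ├───┬───┘ │ ╵ │
│·│ │   │     │   │
├─┘ │ ╶─┴─────┴───┤
│   │             │
│ ┌─┴─┬───┐ ┌───╴ │
│ │   │   │ │     │
│ ╵ ╷ ╵ ╷ └─┘ ┌─╴ │
│   │   │     │   │
└───┴───┴─────┴───┘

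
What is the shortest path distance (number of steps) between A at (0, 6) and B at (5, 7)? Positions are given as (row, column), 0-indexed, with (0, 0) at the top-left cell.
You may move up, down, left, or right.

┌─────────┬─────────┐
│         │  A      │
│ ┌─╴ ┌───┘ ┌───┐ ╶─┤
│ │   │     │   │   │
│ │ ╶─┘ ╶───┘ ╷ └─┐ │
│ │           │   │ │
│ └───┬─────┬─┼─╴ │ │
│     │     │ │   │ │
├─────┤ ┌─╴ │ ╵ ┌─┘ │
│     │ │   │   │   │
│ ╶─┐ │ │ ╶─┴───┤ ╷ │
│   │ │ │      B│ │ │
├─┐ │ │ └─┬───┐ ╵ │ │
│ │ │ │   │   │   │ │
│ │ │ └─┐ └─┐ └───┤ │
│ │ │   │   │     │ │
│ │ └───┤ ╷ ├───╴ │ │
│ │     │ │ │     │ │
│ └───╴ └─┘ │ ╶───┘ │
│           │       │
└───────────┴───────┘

Finding path from (0, 6) to (5, 7):
Path: (0,6) → (0,7) → (0,8) → (1,8) → (1,9) → (2,9) → (3,9) → (4,9) → (4,8) → (5,8) → (6,8) → (6,7) → (5,7)
Distance: 12 steps

Solution:

┌─────────┬─────────┐
│         │  A → ↓  │
│ ┌─╴ ┌───┘ ┌───┐ ╶─┤
│ │   │     │   │↳ ↓│
│ │ ╶─┘ ╶───┘ ╷ └─┐ │
│ │           │   │↓│
│ └───┬─────┬─┼─╴ │ │
│     │     │ │   │↓│
├─────┤ ┌─╴ │ ╵ ┌─┘ │
│     │ │   │   │↓ ↲│
│ ╶─┐ │ │ ╶─┴───┤ ╷ │
│   │ │ │      B│↓│ │
├─┐ │ │ └─┬───┐ ╵ │ │
│ │ │ │   │   │↑ ↲│ │
│ │ │ └─┐ └─┐ └───┤ │
│ │ │   │   │     │ │
│ │ └───┤ ╷ ├───╴ │ │
│ │     │ │ │     │ │
│ └───╴ └─┘ │ ╶───┘ │
│           │       │
└───────────┴───────┘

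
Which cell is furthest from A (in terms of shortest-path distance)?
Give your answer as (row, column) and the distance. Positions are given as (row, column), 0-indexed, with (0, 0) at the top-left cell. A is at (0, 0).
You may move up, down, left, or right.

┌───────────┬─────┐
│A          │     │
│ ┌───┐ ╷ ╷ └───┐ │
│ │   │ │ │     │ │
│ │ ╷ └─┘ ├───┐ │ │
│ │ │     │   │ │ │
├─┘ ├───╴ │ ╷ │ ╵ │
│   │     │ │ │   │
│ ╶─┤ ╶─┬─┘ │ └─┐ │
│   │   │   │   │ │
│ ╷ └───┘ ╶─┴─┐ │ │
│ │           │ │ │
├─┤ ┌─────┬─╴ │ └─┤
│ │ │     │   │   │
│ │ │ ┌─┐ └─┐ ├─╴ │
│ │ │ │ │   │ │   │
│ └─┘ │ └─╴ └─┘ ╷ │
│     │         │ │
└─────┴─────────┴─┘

Computing BFS distances from A to all cells:
Furthest cell: (6, 0)
Distance: 46 steps

Path from A to the furthest cell:

┌───────────┬─────┐
│A → → → ↓  │     │
│ ┌───┐ ╷ ╷ └───┐ │
│ │↓ ↰│ │↓│     │ │
│ │ ╷ └─┘ ├───┐ │ │
│ │↓│↑ ← ↲│↱ ↓│ │ │
├─┘ ├───╴ │ ╷ │ ╵ │
│↓ ↲│     │↑│↓│   │
│ ╶─┤ ╶─┬─┘ │ └─┐ │
│↳ ↓│   │↱ ↑│↳ ↓│ │
│ ╷ └───┘ ╶─┴─┐ │ │
│ │↳ → → ↑    │↓│ │
├─┤ ┌─────┬─╴ │ └─┤
│B│ │↓ ← ↰│   │↳ ↓│
│ │ │ ┌─┐ └─┐ ├─╴ │
│↑│ │↓│ │↑ ↰│ │↓ ↲│
│ └─┘ │ └─╴ └─┘ ╷ │
│↑ ← ↲│    ↑ ← ↲│ │
└─────┴─────────┴─┘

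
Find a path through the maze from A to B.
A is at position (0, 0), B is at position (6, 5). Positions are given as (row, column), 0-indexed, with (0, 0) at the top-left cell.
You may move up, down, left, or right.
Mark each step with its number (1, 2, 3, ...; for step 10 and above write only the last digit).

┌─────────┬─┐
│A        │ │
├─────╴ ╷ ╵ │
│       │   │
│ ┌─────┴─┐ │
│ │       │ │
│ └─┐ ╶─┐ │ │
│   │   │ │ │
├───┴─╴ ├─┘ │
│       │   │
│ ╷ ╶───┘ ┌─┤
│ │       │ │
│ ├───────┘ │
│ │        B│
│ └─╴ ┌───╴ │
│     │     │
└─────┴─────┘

Finding the shortest path from (0, 0) to (6, 5):
Path length: 25 steps
Directions: right → right → right → right → down → right → down → down → down → left → down → left → left → left → up → left → down → down → down → right → right → up → right → right → right

Solution:

┌─────────┬─┐
│A 1 2 3 4│ │
├─────╴ ╷ ╵ │
│       │5 6│
│ ┌─────┴─┐ │
│ │       │7│
│ └─┐ ╶─┐ │ │
│   │   │ │8│
├───┴─╴ ├─┘ │
│6 5    │0 9│
│ ╷ ╶───┘ ┌─┤
│7│4 3 2 1│ │
│ ├───────┘ │
│8│  2 3 4 B│
│ └─╴ ┌───╴ │
│9 0 1│     │
└─────┴─────┘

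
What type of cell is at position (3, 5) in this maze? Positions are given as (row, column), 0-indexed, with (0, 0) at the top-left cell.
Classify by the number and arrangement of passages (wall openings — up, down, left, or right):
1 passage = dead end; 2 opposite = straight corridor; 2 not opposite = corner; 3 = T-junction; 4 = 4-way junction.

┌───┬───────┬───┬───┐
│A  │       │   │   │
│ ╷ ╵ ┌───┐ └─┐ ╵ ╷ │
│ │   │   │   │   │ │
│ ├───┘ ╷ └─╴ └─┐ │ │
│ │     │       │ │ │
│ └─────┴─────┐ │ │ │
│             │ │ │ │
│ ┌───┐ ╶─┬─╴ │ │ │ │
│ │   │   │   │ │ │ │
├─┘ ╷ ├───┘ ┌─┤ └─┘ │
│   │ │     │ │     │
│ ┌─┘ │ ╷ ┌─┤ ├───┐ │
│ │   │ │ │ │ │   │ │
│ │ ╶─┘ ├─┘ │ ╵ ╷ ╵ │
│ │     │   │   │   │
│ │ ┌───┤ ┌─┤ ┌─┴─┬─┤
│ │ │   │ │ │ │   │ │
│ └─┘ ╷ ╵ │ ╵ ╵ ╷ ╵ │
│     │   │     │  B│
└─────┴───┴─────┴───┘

Checking cell at (3, 5):
Number of passages: 2
Cell type: straight corridor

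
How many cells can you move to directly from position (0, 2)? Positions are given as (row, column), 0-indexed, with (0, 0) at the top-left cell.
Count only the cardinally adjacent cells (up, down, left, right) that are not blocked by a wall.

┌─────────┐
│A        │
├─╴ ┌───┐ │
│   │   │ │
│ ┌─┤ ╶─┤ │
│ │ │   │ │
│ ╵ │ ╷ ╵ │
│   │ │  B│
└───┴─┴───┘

Checking passable neighbors of (0, 2):
Neighbors: (0, 1), (0, 3)
Count: 2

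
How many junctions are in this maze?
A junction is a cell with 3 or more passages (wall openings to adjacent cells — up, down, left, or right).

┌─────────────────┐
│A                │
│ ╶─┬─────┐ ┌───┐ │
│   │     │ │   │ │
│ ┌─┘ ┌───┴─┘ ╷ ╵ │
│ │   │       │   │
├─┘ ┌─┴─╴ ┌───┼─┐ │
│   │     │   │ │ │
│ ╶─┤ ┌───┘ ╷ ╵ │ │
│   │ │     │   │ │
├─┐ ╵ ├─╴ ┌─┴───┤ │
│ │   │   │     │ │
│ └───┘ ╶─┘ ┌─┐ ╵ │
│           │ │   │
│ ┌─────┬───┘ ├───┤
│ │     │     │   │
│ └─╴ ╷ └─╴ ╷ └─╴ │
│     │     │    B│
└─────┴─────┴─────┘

Checking each cell for number of passages:

Junctions found (3+ passages):
  (0, 5): 3 passages
  (1, 0): 3 passages
  (2, 4): 3 passages
  (2, 8): 3 passages
  (4, 4): 3 passages
  (6, 0): 3 passages
  (6, 3): 3 passages
  (7, 2): 3 passages
  (7, 5): 3 passages
  (7, 6): 3 passages
Total junctions: 10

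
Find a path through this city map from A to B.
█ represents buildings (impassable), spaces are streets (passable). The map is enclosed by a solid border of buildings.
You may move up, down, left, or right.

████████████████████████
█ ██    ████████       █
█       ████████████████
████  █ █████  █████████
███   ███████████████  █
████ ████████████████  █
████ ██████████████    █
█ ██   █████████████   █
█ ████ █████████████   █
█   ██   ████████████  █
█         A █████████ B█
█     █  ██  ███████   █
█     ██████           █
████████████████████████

Finding the shortest path from A to B:
Movement: cardinal only
Path length: 16 steps
Directions: right → down → right → down → right → right → right → right → right → right → right → right → up → right → up → right

Solution:

████████████████████████
█ ██    ████████       █
█       ████████████████
████  █ █████  █████████
███   ███████████████  █
████ ████████████████  █
████ ██████████████    █
█ ██   █████████████   █
█ ████ █████████████   █
█   ██   ████████████  █
█         A↓█████████↱B█
█     █  ██↳↓███████↱↑ █
█     ██████↳→→→→→→→↑  █
████████████████████████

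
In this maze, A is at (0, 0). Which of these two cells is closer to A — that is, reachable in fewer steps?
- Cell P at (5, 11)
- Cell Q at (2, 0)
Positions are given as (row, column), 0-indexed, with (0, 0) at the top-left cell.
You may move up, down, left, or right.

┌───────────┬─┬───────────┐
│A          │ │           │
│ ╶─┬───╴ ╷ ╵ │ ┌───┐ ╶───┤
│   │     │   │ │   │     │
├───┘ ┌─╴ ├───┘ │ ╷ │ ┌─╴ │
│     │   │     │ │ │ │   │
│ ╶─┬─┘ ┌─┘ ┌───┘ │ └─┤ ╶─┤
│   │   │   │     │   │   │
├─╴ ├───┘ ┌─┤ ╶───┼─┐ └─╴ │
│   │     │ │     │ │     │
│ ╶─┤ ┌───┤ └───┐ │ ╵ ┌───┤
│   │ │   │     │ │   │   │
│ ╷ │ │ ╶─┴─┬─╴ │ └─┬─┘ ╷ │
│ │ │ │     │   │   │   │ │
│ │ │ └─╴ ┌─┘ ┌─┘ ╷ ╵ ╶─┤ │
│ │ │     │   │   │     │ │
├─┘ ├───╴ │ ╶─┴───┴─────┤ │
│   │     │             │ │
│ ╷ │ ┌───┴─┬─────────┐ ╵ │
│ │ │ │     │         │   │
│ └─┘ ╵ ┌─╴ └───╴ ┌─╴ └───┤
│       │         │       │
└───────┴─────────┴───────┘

Shortest path A → P at (5, 11): 76 steps
Shortest path A → Q at (2, 0): 10 steps

Q is closer (10 steps vs 76 steps).

Path to P:

┌───────────┬─┬───────────┐
│A → → → ↓  │ │↱ → → ↓    │
│ ╶─┬───╴ ╷ ╵ │ ┌───┐ ╶───┤
│   │↓ ← ↲│   │↑│↓ ↰│↳ → ↓│
├───┘ ┌─╴ ├───┘ │ ╷ │ ┌─╴ │
│↓ ← ↲│   │↱ → ↑│↓│↑│ │↓ ↲│
│ ╶─┬─┘ ┌─┘ ┌───┘ │ └─┤ ╶─┤
│↳ ↓│   │↱ ↑│↓ ← ↲│↑ ↰│↳ ↓│
├─╴ ├───┘ ┌─┤ ╶───┼─┐ └─╴ │
│↓ ↲│↱ → ↑│ │↳ → ↓│ │↑ ← ↲│
│ ╶─┤ ┌───┤ └───┐ │ ╵ ┌───┤
│↳ ↓│↑│   │     │↓│   │P  │
│ ╷ │ │ ╶─┴─┬─╴ │ └─┬─┘ ╷ │
│ │↓│↑│     │   │↳ ↓│↱ ↑│ │
│ │ │ └─╴ ┌─┘ ┌─┘ ╷ ╵ ╶─┤ │
│ │↓│↑ ← ↰│   │   │↳ ↑  │ │
├─┘ ├───╴ │ ╶─┴───┴─────┤ │
│↓ ↲│↱ → ↑│             │ │
│ ╷ │ ┌───┴─┬─────────┐ ╵ │
│↓│ │↑│     │         │   │
│ └─┘ ╵ ┌─╴ └───╴ ┌─╴ └───┤
│↳ → ↑  │         │       │
└───────┴─────────┴───────┘

Path to Q:

┌───────────┬─┬───────────┐
│A → → → ↓  │ │           │
│ ╶─┬───╴ ╷ ╵ │ ┌───┐ ╶───┤
│   │↓ ← ↲│   │ │   │     │
├───┘ ┌─╴ ├───┘ │ ╷ │ ┌─╴ │
│Q ← ↲│   │     │ │ │ │   │
│ ╶─┬─┘ ┌─┘ ┌───┘ │ └─┤ ╶─┤
│   │   │   │     │   │   │
├─╴ ├───┘ ┌─┤ ╶───┼─┐ └─╴ │
│   │     │ │     │ │     │
│ ╶─┤ ┌───┤ └───┐ │ ╵ ┌───┤
│   │ │   │     │ │   │   │
│ ╷ │ │ ╶─┴─┬─╴ │ └─┬─┘ ╷ │
│ │ │ │     │   │   │   │ │
│ │ │ └─╴ ┌─┘ ┌─┘ ╷ ╵ ╶─┤ │
│ │ │     │   │   │     │ │
├─┘ ├───╴ │ ╶─┴───┴─────┤ │
│   │     │             │ │
│ ╷ │ ┌───┴─┬─────────┐ ╵ │
│ │ │ │     │         │   │
│ └─┘ ╵ ┌─╴ └───╴ ┌─╴ └───┤
│       │         │       │
└───────┴─────────┴───────┘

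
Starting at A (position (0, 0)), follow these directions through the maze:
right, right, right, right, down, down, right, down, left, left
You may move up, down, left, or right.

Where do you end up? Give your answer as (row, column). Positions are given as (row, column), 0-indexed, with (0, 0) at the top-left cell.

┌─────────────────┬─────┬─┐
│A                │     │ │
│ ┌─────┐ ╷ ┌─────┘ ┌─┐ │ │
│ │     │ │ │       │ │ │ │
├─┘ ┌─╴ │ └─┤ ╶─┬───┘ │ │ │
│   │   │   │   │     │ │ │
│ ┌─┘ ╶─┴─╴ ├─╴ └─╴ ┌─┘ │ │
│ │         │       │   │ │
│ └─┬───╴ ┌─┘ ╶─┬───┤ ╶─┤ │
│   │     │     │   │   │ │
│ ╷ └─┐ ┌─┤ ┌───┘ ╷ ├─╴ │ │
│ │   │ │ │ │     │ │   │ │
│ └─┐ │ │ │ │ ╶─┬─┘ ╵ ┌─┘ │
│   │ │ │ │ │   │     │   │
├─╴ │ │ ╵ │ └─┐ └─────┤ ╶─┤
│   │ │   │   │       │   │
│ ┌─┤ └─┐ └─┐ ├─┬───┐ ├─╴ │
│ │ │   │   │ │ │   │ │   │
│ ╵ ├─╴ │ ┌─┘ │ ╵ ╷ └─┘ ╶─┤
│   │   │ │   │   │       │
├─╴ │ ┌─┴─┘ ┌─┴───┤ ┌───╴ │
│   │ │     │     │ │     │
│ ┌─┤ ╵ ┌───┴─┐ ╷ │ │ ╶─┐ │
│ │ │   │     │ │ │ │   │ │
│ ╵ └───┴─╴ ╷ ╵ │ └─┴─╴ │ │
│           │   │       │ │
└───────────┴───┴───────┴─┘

Following directions step by step:
Start: (0, 0)
  right: (0, 0) → (0, 1)
  right: (0, 1) → (0, 2)
  right: (0, 2) → (0, 3)
  right: (0, 3) → (0, 4)
  down: (0, 4) → (1, 4)
  down: (1, 4) → (2, 4)
  right: (2, 4) → (2, 5)
  down: (2, 5) → (3, 5)
  left: (3, 5) → (3, 4)
  left: (3, 4) → (3, 3)
Final position: (3, 3)

Path taken:

┌─────────────────┬─────┬─┐
│A → → → ↓        │     │ │
│ ┌─────┐ ╷ ┌─────┘ ┌─┐ │ │
│ │     │↓│ │       │ │ │ │
├─┘ ┌─╴ │ └─┤ ╶─┬───┘ │ │ │
│   │   │↳ ↓│   │     │ │ │
│ ┌─┘ ╶─┴─╴ ├─╴ └─╴ ┌─┘ │ │
│ │    B ← ↲│       │   │ │
│ └─┬───╴ ┌─┘ ╶─┬───┤ ╶─┤ │
│   │     │     │   │   │ │
│ ╷ └─┐ ┌─┤ ┌───┘ ╷ ├─╴ │ │
│ │   │ │ │ │     │ │   │ │
│ └─┐ │ │ │ │ ╶─┬─┘ ╵ ┌─┘ │
│   │ │ │ │ │   │     │   │
├─╴ │ │ ╵ │ └─┐ └─────┤ ╶─┤
│   │ │   │   │       │   │
│ ┌─┤ └─┐ └─┐ ├─┬───┐ ├─╴ │
│ │ │   │   │ │ │   │ │   │
│ ╵ ├─╴ │ ┌─┘ │ ╵ ╷ └─┘ ╶─┤
│   │   │ │   │   │       │
├─╴ │ ┌─┴─┘ ┌─┴───┤ ┌───╴ │
│   │ │     │     │ │     │
│ ┌─┤ ╵ ┌───┴─┐ ╷ │ │ ╶─┐ │
│ │ │   │     │ │ │ │   │ │
│ ╵ └───┴─╴ ╷ ╵ │ └─┴─╴ │ │
│           │   │       │ │
└───────────┴───┴───────┴─┘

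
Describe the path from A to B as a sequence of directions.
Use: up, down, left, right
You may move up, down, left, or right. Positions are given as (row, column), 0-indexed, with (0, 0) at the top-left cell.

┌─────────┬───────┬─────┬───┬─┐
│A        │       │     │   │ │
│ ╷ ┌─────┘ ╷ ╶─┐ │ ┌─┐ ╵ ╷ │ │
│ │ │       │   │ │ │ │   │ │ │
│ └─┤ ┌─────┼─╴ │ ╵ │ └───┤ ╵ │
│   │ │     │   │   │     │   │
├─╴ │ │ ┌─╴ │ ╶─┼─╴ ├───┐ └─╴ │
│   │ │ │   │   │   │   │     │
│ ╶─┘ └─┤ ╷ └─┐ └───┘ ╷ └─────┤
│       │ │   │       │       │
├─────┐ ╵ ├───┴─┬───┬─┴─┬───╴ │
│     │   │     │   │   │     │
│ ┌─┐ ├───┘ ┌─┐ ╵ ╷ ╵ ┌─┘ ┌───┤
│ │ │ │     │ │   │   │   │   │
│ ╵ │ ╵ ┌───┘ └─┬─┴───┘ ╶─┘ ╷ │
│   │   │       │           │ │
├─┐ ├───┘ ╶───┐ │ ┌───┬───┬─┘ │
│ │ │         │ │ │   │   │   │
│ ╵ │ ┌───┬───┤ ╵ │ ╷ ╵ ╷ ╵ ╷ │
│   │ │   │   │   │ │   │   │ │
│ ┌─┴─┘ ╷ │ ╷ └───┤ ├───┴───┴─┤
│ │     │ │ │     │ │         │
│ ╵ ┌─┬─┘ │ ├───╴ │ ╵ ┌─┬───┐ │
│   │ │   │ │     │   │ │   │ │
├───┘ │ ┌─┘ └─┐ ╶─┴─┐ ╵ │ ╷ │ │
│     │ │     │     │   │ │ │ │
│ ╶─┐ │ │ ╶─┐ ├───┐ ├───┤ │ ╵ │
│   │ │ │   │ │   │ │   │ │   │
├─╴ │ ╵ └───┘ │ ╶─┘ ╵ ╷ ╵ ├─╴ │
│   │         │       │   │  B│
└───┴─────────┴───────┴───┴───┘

Finding the path and converting it to directions:
Path through cells: (0,0) → (1,0) → (2,0) → (2,1) → (3,1) → (3,0) → (4,0) → (4,1) → (4,2) → (3,2) → (2,2) → (1,2) → (1,3) → (1,4) → (1,5) → (0,5) → (0,6) → (1,6) → (1,7) → (2,7) → (2,6) → (3,6) → (3,7) → (4,7) → (4,8) → (4,9) → (4,10) → (3,10) → (3,11) → (4,11) → (4,12) → (4,13) → (4,14) → (5,14) → (5,13) → (5,12) → (6,12) → (6,11) → (7,11) → (7,12) → (7,13) → (6,13) → (6,14) → (7,14) → (8,14) → (8,13) → (9,13) → (9,12) → (8,12) → (8,11) → (9,11) → (9,10) → (8,10) → (8,9) → (9,9) → (10,9) → (11,9) → (11,10) → (10,10) → (10,11) → (10,12) → (10,13) → (10,14) → (11,14) → (12,14) → (13,14) → (14,14)
Directions: down, down, right, down, left, down, right, right, up, up, up, right, right, right, up, right, down, right, down, left, down, right, down, right, right, right, up, right, down, right, right, right, down, left, left, down, left, down, right, right, up, right, down, down, left, down, left, up, left, down, left, up, left, down, down, down, right, up, right, right, right, right, down, down, down, down

Solution:

┌─────────┬───────┬─────┬───┬─┐
│A        │↱ ↓    │     │   │ │
│ ╷ ┌─────┘ ╷ ╶─┐ │ ┌─┐ ╵ ╷ │ │
│↓│ │↱ → → ↑│↳ ↓│ │ │ │   │ │ │
│ └─┤ ┌─────┼─╴ │ ╵ │ └───┤ ╵ │
│↳ ↓│↑│     │↓ ↲│   │     │   │
├─╴ │ │ ┌─╴ │ ╶─┼─╴ ├───┐ └─╴ │
│↓ ↲│↑│ │   │↳ ↓│   │↱ ↓│     │
│ ╶─┘ └─┤ ╷ └─┐ └───┘ ╷ └─────┤
│↳ → ↑  │ │   │↳ → → ↑│↳ → → ↓│
├─────┐ ╵ ├───┴─┬───┬─┴─┬───╴ │
│     │   │     │   │   │↓ ← ↲│
│ ┌─┐ ├───┘ ┌─┐ ╵ ╷ ╵ ┌─┘ ┌───┤
│ │ │ │     │ │   │   │↓ ↲│↱ ↓│
│ ╵ │ ╵ ┌───┘ └─┬─┴───┘ ╶─┘ ╷ │
│   │   │       │      ↳ → ↑│↓│
├─┐ ├───┘ ╶───┐ │ ┌───┬───┬─┘ │
│ │ │         │ │ │↓ ↰│↓ ↰│↓ ↲│
│ ╵ │ ┌───┬───┤ ╵ │ ╷ ╵ ╷ ╵ ╷ │
│   │ │   │   │   │↓│↑ ↲│↑ ↲│ │
│ ┌─┴─┘ ╷ │ ╷ └───┤ ├───┴───┴─┤
│ │     │ │ │     │↓│↱ → → → ↓│
│ ╵ ┌─┬─┘ │ ├───╴ │ ╵ ┌─┬───┐ │
│   │ │   │ │     │↳ ↑│ │   │↓│
├───┘ │ ┌─┘ └─┐ ╶─┴─┐ ╵ │ ╷ │ │
│     │ │     │     │   │ │ │↓│
│ ╶─┐ │ │ ╶─┐ ├───┐ ├───┤ │ ╵ │
│   │ │ │   │ │   │ │   │ │  ↓│
├─╴ │ ╵ └───┘ │ ╶─┘ ╵ ╷ ╵ ├─╴ │
│   │         │       │   │  B│
└───┴─────────┴───────┴───┴───┘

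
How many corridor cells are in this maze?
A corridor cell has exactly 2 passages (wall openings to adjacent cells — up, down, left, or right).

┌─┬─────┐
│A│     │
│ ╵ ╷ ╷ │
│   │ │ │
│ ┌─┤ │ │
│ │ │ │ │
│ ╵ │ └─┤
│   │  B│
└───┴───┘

Counting cells with exactly 2 passages:
Total corridor cells: 10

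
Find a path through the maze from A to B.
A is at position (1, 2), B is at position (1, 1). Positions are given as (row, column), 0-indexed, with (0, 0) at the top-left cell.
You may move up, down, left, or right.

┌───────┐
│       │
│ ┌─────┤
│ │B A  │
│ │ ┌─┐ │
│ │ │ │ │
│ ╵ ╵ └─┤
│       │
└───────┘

Finding the shortest path from (1, 2) to (1, 1):
Path length: 1 steps
Directions: left

Solution:

┌───────┐
│       │
│ ┌─────┤
│ │B A  │
│ │ ┌─┐ │
│ │ │ │ │
│ ╵ ╵ └─┤
│       │
└───────┘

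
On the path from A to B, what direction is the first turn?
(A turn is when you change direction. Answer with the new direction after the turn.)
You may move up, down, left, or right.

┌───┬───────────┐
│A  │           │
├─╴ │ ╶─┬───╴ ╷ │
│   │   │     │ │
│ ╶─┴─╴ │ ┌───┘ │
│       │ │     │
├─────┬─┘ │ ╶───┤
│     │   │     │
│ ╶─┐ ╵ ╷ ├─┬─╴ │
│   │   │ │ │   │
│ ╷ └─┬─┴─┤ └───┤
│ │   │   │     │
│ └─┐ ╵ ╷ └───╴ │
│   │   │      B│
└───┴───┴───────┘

Directions: right, down, left, down, right, right, right, up, left, up, right, right, right, right, down, left, left, down, down, left, down, left, up, left, left, down, right, down, right, down, right, up, right, down, right, right, right
First turn direction: down

Solution:

┌───┬───────────┐
│A ↓│↱ → → → ↓  │
├─╴ │ ╶─┬───╴ ╷ │
│↓ ↲│↑ ↰│↓ ← ↲│ │
│ ╶─┴─╴ │ ┌───┘ │
│↳ → → ↑│↓│     │
├─────┬─┘ │ ╶───┤
│↓ ← ↰│↓ ↲│     │
│ ╶─┐ ╵ ╷ ├─┬─╴ │
│↳ ↓│↑ ↲│ │ │   │
│ ╷ └─┬─┴─┤ └───┤
│ │↳ ↓│↱ ↓│     │
│ └─┐ ╵ ╷ └───╴ │
│   │↳ ↑│↳ → → B│
└───┴───┴───────┘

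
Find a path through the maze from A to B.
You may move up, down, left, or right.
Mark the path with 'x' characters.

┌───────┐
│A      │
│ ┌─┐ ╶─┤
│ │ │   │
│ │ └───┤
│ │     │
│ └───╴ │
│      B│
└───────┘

Finding the shortest path through the maze:
Path length: 6 steps
Directions: down → down → down → right → right → right

Solution:

┌───────┐
│A      │
│ ┌─┐ ╶─┤
│x│ │   │
│ │ └───┤
│x│     │
│ └───╴ │
│x x x B│
└───────┘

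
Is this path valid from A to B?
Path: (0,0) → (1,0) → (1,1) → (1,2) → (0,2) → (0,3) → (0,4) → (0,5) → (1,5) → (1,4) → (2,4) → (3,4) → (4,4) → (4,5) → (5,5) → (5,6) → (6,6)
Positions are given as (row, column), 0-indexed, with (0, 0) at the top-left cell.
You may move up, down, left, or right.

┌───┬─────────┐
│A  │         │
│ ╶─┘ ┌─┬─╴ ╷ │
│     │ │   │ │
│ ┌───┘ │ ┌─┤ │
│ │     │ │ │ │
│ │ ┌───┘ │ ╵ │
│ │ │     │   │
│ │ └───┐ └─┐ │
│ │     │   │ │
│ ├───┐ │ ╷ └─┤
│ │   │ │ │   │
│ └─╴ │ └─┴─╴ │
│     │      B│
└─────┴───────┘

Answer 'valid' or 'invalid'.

Checking path validity:
Result: All consecutive moves are passable.

valid

Correct solution:

┌───┬─────────┐
│A  │↱ → → ↓  │
│ ╶─┘ ┌─┬─╴ ╷ │
│↳ → ↑│ │↓ ↲│ │
│ ┌───┘ │ ┌─┤ │
│ │     │↓│ │ │
│ │ ┌───┘ │ ╵ │
│ │ │    ↓│   │
│ │ └───┐ └─┐ │
│ │     │↳ ↓│ │
│ ├───┐ │ ╷ └─┤
│ │   │ │ │↳ ↓│
│ └─╴ │ └─┴─╴ │
│     │      B│
└─────┴───────┘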